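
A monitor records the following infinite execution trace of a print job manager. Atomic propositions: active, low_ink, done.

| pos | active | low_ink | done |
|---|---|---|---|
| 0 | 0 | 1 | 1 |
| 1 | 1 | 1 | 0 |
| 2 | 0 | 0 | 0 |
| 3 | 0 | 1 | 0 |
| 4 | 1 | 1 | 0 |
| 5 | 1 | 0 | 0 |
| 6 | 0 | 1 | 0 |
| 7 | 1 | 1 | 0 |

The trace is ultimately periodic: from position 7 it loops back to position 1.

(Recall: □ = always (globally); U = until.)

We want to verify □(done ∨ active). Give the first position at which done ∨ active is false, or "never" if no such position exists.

Check done ∨ active at each position in order: 0 ✓, 1 ✓.
At position 2 the labels are {}, so done ∨ active is false there. This is the first violation.

2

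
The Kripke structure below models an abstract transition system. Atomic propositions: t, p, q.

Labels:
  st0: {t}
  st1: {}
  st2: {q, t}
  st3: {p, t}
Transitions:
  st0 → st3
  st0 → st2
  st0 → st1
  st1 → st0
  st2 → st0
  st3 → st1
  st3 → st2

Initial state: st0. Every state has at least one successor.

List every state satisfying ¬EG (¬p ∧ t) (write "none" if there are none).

{st1, st3}

States satisfying ¬p ∧ t: {st0, st2}.
States satisfying EG (¬p ∧ t): {st0, st2}.
States satisfying ¬EG (¬p ∧ t): {st1, st3}.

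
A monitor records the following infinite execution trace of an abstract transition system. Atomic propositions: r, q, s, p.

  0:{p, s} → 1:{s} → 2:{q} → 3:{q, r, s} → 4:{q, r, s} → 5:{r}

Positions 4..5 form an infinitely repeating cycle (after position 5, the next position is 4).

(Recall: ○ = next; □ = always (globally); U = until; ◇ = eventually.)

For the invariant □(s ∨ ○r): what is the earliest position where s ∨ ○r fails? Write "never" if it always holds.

never

s ∨ ○r holds at every position 0..5, and those are all the positions the trace ever visits, so the invariant □(s ∨ ○r) is never violated.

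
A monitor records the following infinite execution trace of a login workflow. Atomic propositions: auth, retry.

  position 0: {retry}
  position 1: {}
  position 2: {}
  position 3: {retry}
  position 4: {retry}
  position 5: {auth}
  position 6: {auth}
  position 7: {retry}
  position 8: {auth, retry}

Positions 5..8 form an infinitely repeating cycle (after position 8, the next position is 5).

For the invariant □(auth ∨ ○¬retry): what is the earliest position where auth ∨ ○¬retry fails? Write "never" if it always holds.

Check auth ∨ ○¬retry at each position in order: 0 ✓, 1 ✓.
At position 2 the labels are {} and the next position 3 has {retry}, so auth ∨ ○¬retry is false there. This is the first violation.

2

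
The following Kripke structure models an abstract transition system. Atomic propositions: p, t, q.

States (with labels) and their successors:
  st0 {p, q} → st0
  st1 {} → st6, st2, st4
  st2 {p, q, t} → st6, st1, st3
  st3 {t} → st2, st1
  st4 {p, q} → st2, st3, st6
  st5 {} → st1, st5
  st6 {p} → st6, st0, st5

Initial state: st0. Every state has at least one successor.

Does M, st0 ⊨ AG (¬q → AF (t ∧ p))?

States satisfying ¬q → AF (t ∧ p): {st0, st2, st4}.
States satisfying AG (¬q → AF (t ∧ p)): {st0}.
Every state reachable from st0 satisfies ¬q → AF (t ∧ p).
st0 ∈ Sat(AG (¬q → AF (t ∧ p))).

Holds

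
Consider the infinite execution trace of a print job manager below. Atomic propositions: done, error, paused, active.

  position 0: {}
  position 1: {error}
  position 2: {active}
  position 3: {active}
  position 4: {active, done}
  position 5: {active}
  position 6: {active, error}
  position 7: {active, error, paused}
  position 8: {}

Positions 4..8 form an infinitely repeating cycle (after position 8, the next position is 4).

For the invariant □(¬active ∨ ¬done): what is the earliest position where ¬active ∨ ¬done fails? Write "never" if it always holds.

Check ¬active ∨ ¬done at each position in order: 0 ✓, 1 ✓, 2 ✓, 3 ✓.
At position 4 the labels are {active, done}, so ¬active ∨ ¬done is false there. This is the first violation.

4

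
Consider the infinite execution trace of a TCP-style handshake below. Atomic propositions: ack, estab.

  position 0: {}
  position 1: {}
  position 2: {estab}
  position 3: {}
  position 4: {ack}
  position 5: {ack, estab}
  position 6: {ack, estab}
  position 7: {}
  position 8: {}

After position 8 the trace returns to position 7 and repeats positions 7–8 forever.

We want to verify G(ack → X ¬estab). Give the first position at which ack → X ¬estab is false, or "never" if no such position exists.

Check ack → X ¬estab at each position in order: 0 ✓, 1 ✓, 2 ✓, 3 ✓.
At position 4 the labels are {ack} and the next position 5 has {ack, estab}, so ack → X ¬estab is false there. This is the first violation.

4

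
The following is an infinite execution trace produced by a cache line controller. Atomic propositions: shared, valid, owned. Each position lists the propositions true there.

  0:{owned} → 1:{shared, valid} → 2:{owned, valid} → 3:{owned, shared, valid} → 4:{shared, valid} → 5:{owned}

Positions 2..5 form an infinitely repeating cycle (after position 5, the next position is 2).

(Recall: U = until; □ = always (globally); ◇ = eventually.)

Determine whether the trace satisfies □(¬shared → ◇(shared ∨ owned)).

Yes

¬shared → ◇(shared ∨ owned) holds at every position 0..5, and those are all positions ever visited, so □(¬shared → ◇(shared ∨ owned)) holds.
Positions where ¬shared holds: 0, 2, 5.
Check ◇(shared ∨ owned) at each: 0→ok, 2→ok, 5→ok.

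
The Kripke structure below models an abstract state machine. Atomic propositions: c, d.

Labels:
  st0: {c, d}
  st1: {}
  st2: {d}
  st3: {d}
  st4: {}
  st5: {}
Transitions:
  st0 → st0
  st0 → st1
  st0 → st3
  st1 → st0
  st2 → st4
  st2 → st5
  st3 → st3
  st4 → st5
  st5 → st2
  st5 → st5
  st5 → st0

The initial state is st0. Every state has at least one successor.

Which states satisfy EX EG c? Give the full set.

{st0, st1, st5}

States satisfying EG c: {st0}.
States satisfying EX EG c: {st0, st1, st5}.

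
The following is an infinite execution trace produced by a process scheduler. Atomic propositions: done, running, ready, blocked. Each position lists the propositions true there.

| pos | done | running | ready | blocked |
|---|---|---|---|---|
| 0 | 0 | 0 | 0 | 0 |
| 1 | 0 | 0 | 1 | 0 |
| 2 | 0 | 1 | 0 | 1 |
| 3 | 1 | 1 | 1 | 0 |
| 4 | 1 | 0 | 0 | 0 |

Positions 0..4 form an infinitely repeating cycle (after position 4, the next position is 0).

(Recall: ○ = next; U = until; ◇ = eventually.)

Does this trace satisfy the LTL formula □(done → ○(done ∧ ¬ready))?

done → ○(done ∧ ¬ready) must hold at every position from 0 onward. It fails at position 4, so □(done → ○(done ∧ ¬ready)) is false.
Positions where done holds: 3, 4.
Check ○(done ∧ ¬ready) at each: 3→ok, 4→fails.

Does not hold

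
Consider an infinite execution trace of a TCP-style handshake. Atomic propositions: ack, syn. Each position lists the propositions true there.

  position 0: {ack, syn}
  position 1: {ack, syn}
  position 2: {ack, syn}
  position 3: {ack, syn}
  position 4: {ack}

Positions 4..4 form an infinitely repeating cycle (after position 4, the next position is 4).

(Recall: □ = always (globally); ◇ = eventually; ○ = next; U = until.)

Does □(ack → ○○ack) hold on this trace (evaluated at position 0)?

Satisfied

ack → ○○ack holds at every position 0..4, and those are all positions ever visited, so □(ack → ○○ack) holds.
Positions where ack holds: 0, 1, 2, 3, 4.
Check ○○ack at each: 0→ok, 1→ok, 2→ok, 3→ok, 4→ok.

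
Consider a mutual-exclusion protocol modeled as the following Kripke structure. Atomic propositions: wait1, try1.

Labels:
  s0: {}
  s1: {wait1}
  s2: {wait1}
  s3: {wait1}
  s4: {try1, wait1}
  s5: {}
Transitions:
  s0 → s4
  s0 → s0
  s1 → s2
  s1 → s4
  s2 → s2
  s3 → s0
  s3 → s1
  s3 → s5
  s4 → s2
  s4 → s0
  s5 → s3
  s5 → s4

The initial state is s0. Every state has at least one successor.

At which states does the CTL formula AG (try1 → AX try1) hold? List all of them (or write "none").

{s2}

States satisfying try1 → AX try1: {s0, s1, s2, s3, s5}.
States satisfying AG (try1 → AX try1): {s2}.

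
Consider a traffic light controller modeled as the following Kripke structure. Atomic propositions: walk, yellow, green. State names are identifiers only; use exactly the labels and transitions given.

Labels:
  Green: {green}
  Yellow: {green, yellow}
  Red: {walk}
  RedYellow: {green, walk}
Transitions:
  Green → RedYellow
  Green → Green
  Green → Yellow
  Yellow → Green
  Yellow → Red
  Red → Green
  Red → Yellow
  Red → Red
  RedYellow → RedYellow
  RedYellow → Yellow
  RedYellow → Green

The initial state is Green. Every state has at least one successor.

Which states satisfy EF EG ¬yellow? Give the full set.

States satisfying EG ¬yellow: {Green, Red, RedYellow}.
States satisfying EF EG ¬yellow: {Green, Yellow, Red, RedYellow}.

{Green, Yellow, Red, RedYellow}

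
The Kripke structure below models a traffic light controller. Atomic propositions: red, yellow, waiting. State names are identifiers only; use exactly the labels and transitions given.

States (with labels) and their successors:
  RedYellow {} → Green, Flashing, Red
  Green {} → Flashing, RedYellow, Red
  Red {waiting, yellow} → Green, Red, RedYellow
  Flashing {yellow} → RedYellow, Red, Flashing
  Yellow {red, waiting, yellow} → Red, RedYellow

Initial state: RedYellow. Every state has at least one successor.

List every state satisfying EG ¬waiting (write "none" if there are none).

States satisfying ¬waiting: {RedYellow, Green, Flashing}.
States satisfying EG ¬waiting: {RedYellow, Green, Flashing}.

{RedYellow, Green, Flashing}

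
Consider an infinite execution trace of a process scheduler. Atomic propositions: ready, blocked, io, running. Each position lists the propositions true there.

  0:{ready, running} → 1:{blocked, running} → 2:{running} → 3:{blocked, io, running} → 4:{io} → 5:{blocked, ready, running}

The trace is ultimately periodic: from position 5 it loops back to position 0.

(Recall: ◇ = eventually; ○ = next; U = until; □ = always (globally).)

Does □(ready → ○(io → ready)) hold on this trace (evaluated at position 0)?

ready → ○(io → ready) holds at every position 0..5, and those are all positions ever visited, so □(ready → ○(io → ready)) holds.
Positions where ready holds: 0, 5.
Check ○(io → ready) at each: 0→ok, 5→ok.

Holds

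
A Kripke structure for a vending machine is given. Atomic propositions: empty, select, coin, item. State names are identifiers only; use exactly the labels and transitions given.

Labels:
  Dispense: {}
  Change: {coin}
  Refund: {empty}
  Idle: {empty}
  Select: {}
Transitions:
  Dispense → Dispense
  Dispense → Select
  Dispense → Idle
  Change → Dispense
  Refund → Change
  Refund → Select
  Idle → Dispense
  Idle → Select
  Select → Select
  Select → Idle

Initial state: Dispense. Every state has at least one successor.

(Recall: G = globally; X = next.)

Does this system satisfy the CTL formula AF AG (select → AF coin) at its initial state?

Holds

States satisfying AG (select → AF coin): {Dispense, Change, Refund, Idle, Select}.
States satisfying AF AG (select → AF coin): {Dispense, Change, Refund, Idle, Select}.
Dispense ∈ Sat(AF AG (select → AF coin)).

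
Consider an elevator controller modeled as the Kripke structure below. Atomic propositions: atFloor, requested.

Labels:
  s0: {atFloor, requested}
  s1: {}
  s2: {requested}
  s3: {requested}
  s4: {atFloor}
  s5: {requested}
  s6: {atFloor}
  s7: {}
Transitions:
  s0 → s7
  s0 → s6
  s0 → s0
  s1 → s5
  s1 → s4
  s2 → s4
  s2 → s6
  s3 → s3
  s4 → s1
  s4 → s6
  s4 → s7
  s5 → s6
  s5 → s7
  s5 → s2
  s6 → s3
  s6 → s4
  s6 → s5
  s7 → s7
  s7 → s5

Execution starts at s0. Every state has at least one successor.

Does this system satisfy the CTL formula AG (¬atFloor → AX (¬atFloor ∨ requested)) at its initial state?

States satisfying ¬atFloor → AX (¬atFloor ∨ requested): {s0, s3, s4, s6, s7}.
States satisfying AG (¬atFloor → AX (¬atFloor ∨ requested)): {s3}.
s1 is reachable from s0 and violates ¬atFloor → AX (¬atFloor ∨ requested), so AG fails at s0.
s0 ∉ Sat(AG (¬atFloor → AX (¬atFloor ∨ requested))).

No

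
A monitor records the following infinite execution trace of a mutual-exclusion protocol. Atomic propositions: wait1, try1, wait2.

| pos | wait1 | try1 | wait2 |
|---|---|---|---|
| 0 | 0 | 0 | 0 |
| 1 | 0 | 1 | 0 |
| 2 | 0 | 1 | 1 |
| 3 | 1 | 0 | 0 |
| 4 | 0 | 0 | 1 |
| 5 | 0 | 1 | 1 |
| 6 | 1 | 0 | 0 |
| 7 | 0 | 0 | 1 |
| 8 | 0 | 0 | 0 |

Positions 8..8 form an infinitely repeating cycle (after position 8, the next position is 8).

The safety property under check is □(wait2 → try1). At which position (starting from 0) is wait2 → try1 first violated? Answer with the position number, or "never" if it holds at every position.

Check wait2 → try1 at each position in order: 0 ✓, 1 ✓, 2 ✓, 3 ✓.
At position 4 the labels are {wait2}, so wait2 → try1 is false there. This is the first violation.

4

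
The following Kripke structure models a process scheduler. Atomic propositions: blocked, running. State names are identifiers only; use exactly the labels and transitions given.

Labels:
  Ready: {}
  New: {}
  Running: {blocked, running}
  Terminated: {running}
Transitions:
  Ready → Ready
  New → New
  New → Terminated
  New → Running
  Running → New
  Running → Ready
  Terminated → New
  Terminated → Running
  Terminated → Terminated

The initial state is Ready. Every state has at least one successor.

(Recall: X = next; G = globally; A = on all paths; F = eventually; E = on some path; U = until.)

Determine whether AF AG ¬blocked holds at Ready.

Yes

States satisfying AG ¬blocked: {Ready}.
States satisfying AF AG ¬blocked: {Ready}.
Ready ∈ Sat(AF AG ¬blocked).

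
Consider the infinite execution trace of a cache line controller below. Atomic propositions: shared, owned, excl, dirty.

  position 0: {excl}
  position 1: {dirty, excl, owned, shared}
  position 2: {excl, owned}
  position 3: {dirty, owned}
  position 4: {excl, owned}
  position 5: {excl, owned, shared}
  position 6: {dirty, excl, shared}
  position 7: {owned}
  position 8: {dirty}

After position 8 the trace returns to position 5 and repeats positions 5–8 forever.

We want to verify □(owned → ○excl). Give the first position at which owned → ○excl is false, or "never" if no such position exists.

Check owned → ○excl at each position in order: 0 ✓, 1 ✓.
At position 2 the labels are {excl, owned} and the next position 3 has {dirty, owned}, so owned → ○excl is false there. This is the first violation.

2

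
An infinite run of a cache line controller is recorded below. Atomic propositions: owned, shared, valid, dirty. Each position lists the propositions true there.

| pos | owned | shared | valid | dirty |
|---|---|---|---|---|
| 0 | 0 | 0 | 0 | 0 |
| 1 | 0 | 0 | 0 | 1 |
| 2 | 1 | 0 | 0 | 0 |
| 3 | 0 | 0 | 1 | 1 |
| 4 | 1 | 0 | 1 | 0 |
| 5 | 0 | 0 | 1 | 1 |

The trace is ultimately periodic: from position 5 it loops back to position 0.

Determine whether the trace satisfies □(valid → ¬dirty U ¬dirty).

Does not hold

valid → ¬dirty U ¬dirty must hold at every position from 0 onward. It fails at position 3, so □(valid → ¬dirty U ¬dirty) is false.
Positions where valid holds: 3, 4, 5.
Check ¬dirty U ¬dirty at each: 3→fails, 4→ok, 5→fails.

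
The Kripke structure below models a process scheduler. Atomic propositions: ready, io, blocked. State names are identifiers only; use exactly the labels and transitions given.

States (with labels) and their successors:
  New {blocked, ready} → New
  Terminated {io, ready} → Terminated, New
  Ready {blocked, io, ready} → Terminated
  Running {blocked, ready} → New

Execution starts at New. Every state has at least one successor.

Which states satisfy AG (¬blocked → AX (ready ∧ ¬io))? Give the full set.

{New, Running}

States satisfying ¬blocked → AX (ready ∧ ¬io): {New, Ready, Running}.
States satisfying AG (¬blocked → AX (ready ∧ ¬io)): {New, Running}.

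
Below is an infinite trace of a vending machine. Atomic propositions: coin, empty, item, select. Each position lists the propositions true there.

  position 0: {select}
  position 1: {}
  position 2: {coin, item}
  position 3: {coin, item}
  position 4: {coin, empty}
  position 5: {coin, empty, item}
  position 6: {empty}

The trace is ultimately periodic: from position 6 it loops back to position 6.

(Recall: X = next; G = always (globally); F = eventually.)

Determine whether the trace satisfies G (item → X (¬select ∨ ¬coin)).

Holds

item → X (¬select ∨ ¬coin) holds at every position 0..6, and those are all positions ever visited, so G (item → X (¬select ∨ ¬coin)) holds.
Positions where item holds: 2, 3, 5.
Check X (¬select ∨ ¬coin) at each: 2→ok, 3→ok, 5→ok.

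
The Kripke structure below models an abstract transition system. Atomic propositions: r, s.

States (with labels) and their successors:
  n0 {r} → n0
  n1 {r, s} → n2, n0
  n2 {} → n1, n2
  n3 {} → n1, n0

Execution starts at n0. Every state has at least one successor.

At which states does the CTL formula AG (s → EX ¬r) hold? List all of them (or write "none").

States satisfying s → EX ¬r: {n0, n1, n2, n3}.
States satisfying AG (s → EX ¬r): {n0, n1, n2, n3}.

{n0, n1, n2, n3}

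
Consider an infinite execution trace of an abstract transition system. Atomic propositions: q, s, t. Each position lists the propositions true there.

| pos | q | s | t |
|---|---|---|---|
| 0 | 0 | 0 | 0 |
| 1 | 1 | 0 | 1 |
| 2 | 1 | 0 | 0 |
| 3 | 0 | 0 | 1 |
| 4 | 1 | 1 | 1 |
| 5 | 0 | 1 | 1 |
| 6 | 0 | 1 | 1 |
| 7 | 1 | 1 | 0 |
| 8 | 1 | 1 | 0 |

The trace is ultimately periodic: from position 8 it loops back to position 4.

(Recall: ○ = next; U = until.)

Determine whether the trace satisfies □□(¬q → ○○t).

No

□(¬q → ○○t) must hold at every position from 0 onward. It fails at position 0, so □□(¬q → ○○t) is false.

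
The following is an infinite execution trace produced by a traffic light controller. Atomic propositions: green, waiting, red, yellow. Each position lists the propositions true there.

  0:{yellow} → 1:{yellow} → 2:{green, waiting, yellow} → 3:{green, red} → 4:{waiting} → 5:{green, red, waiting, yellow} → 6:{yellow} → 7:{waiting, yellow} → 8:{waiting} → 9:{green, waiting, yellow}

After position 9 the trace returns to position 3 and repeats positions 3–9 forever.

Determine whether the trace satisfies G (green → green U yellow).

green → green U yellow must hold at every position from 0 onward. It fails at position 3, so G (green → green U yellow) is false.
Positions where green holds: 2, 3, 5, 9.
Check green U yellow at each: 2→ok, 3→fails, 5→ok, 9→ok.

No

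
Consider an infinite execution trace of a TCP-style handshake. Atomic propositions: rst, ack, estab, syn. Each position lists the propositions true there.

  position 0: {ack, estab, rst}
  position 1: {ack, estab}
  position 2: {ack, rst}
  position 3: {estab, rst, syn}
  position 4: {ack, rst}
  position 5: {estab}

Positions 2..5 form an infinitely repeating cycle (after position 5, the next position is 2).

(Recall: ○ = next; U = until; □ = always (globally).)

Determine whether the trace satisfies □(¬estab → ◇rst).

Holds

¬estab → ◇rst holds at every position 0..5, and those are all positions ever visited, so □(¬estab → ◇rst) holds.
Positions where ¬estab holds: 2, 4.
Check ◇rst at each: 2→ok, 4→ok.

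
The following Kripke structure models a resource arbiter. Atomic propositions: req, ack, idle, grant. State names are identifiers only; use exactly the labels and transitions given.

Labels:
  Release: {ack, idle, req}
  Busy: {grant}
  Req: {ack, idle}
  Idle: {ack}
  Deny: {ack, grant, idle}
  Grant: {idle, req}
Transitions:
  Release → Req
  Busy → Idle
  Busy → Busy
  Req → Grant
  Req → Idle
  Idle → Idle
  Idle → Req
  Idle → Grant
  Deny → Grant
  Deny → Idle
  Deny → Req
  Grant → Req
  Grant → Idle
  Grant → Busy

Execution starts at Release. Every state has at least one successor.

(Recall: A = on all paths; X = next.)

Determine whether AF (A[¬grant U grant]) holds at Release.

States satisfying A[¬grant U grant]: {Busy, Deny}.
States satisfying AF (A[¬grant U grant]): {Busy, Deny}.
There is a path from Release along which A[¬grant U grant] never holds.
Release ∉ Sat(AF (A[¬grant U grant])).

Violated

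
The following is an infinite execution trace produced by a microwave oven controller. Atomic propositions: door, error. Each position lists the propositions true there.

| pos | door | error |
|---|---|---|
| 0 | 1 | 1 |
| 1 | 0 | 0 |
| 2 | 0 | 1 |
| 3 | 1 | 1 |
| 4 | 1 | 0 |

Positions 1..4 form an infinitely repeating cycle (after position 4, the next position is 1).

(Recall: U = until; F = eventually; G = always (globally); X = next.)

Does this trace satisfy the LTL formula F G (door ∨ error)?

No

G (door ∨ error) is false at every position 0..4, so it never becomes true and F G (door ∨ error) fails.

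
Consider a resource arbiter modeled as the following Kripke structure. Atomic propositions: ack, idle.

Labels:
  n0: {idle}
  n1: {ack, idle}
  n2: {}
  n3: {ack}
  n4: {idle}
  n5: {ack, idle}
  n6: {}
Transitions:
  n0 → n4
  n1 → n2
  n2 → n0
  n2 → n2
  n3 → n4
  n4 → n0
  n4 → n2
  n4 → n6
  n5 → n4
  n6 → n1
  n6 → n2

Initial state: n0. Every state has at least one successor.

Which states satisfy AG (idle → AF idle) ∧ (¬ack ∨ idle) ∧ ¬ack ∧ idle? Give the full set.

States satisfying idle → AF idle: {n0, n1, n2, n3, n4, n5, n6}.
States satisfying AG (idle → AF idle): {n0, n1, n2, n3, n4, n5, n6}.
States satisfying ¬ack: {n0, n2, n4, n6}.
States satisfying ¬ack ∨ idle: {n0, n1, n2, n4, n5, n6}.
States satisfying ¬ack ∧ idle: {n0, n4}.
States satisfying (¬ack ∨ idle) ∧ ¬ack ∧ idle: {n0, n4}.
States satisfying AG (idle → AF idle) ∧ (¬ack ∨ idle) ∧ ¬ack ∧ idle: {n0, n4}.

{n0, n4}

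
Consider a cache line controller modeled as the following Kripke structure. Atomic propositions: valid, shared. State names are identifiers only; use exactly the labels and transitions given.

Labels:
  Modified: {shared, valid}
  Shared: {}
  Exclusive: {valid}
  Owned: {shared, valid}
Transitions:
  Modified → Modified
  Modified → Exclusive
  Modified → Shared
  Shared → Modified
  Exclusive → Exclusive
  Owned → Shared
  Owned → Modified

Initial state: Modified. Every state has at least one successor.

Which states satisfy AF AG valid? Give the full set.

{Exclusive}

States satisfying AG valid: {Exclusive}.
States satisfying AF AG valid: {Exclusive}.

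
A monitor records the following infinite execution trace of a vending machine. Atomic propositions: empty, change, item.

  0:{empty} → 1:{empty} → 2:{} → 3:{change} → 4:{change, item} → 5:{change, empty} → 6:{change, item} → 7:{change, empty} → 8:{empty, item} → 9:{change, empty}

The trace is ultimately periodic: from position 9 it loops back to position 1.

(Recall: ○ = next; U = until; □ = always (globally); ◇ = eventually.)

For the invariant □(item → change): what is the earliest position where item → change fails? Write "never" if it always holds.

Check item → change at each position in order: 0 ✓, 1 ✓, 2 ✓, 3 ✓, 4 ✓, 5 ✓, 6 ✓, 7 ✓.
At position 8 the labels are {empty, item}, so item → change is false there. This is the first violation.

8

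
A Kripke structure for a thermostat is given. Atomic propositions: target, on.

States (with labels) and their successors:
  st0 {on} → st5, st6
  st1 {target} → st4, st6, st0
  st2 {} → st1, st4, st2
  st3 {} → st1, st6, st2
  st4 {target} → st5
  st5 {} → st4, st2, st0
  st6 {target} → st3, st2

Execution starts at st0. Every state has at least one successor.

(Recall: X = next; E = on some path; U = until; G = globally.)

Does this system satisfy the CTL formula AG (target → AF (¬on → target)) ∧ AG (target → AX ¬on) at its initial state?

Does not hold

States satisfying target → AF (¬on → target): {st0, st1, st2, st3, st4, st5, st6}.
States satisfying AG (target → AF (¬on → target)): {st0, st1, st2, st3, st4, st5, st6}.
States satisfying target → AX ¬on: {st0, st2, st3, st4, st5, st6}.
States satisfying AG (target → AX ¬on): ∅.
States satisfying AG (target → AF (¬on → target)) ∧ AG (target → AX ¬on): ∅.
st0 ∉ Sat(AG (target → AF (¬on → target)) ∧ AG (target → AX ¬on)).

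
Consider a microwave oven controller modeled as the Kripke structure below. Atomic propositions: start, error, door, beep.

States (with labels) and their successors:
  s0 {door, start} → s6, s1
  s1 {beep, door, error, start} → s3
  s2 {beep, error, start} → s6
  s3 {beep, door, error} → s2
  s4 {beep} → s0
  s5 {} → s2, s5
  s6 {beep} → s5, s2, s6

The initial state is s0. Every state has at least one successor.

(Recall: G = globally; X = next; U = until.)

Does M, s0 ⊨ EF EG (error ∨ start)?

Violated

States satisfying EG (error ∨ start): ∅.
States satisfying EF EG (error ∨ start): ∅.
No suitable path/successor from s0 witnesses the formula.
s0 ∉ Sat(EF EG (error ∨ start)).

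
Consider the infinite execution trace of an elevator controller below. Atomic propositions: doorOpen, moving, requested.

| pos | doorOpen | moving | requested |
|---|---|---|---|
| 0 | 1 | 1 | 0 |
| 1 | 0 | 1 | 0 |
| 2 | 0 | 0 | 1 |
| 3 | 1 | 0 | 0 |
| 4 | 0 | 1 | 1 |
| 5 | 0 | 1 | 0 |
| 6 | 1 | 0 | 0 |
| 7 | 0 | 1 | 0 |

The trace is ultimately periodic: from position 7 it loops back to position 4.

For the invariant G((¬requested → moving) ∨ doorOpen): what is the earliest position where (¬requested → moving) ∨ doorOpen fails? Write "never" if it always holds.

never

(¬requested → moving) ∨ doorOpen holds at every position 0..7, and those are all the positions the trace ever visits, so the invariant G((¬requested → moving) ∨ doorOpen) is never violated.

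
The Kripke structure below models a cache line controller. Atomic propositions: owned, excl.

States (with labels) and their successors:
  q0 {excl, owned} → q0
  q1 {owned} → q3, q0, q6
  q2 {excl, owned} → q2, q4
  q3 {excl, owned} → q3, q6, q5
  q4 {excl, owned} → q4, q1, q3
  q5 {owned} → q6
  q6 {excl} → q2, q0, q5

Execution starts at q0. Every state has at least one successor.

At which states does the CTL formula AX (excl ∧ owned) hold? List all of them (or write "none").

{q0, q2}

States satisfying excl ∧ owned: {q0, q2, q3, q4}.
States satisfying AX (excl ∧ owned): {q0, q2}.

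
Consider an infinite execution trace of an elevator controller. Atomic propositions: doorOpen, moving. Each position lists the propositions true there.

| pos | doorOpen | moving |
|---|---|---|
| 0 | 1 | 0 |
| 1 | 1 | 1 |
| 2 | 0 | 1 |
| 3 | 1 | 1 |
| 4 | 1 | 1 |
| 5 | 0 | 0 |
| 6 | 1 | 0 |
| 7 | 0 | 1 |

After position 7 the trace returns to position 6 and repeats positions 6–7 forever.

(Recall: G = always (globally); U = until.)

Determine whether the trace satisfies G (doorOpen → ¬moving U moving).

doorOpen → ¬moving U moving holds at every position 0..7, and those are all positions ever visited, so G (doorOpen → ¬moving U moving) holds.
Positions where doorOpen holds: 0, 1, 3, 4, 6.
Check ¬moving U moving at each: 0→ok, 1→ok, 3→ok, 4→ok, 6→ok.

Holds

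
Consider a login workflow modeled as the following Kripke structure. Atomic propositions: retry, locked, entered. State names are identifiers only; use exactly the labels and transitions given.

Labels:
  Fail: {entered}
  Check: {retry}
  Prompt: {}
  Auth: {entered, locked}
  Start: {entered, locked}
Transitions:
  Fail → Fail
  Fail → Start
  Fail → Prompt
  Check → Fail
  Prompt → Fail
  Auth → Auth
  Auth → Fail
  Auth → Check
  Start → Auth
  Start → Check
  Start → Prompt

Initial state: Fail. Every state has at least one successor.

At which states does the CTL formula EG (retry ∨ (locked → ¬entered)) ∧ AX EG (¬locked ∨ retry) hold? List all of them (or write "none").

{Check, Prompt}

States satisfying retry ∨ (locked → ¬entered): {Fail, Check, Prompt}.
States satisfying EG (retry ∨ (locked → ¬entered)): {Fail, Check, Prompt}.
States satisfying EG (¬locked ∨ retry): {Fail, Check, Prompt}.
States satisfying AX EG (¬locked ∨ retry): {Check, Prompt}.
States satisfying EG (retry ∨ (locked → ¬entered)) ∧ AX EG (¬locked ∨ retry): {Check, Prompt}.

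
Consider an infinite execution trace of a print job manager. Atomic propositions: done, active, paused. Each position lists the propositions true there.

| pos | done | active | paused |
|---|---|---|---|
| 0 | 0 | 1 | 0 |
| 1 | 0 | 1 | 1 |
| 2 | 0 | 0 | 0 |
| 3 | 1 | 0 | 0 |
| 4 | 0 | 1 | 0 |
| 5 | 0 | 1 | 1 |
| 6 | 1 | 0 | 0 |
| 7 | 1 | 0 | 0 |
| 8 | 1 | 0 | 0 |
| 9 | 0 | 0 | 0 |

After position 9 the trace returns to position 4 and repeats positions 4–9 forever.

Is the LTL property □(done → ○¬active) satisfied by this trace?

done → ○¬active must hold at every position from 0 onward. It fails at position 3, so □(done → ○¬active) is false.
Positions where done holds: 3, 6, 7, 8.
Check ○¬active at each: 3→fails, 6→ok, 7→ok, 8→ok.

Does not hold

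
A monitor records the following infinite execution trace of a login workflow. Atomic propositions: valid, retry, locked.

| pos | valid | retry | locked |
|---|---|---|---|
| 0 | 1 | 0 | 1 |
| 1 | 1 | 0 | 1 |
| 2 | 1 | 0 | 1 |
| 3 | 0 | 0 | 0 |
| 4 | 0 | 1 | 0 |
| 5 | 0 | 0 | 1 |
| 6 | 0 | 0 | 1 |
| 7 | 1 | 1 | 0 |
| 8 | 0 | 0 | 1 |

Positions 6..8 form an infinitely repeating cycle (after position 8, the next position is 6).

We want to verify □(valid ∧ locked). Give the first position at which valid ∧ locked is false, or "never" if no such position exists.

Check valid ∧ locked at each position in order: 0 ✓, 1 ✓, 2 ✓.
At position 3 the labels are {}, so valid ∧ locked is false there. This is the first violation.

3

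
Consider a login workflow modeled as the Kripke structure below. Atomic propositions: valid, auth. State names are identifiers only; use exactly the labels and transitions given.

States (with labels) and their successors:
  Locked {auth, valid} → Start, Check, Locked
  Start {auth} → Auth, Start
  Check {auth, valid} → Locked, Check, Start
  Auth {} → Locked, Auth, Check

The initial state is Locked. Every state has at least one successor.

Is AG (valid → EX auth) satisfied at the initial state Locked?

States satisfying valid → EX auth: {Locked, Start, Check, Auth}.
States satisfying AG (valid → EX auth): {Locked, Start, Check, Auth}.
Every state reachable from Locked satisfies valid → EX auth.
Locked ∈ Sat(AG (valid → EX auth)).

Holds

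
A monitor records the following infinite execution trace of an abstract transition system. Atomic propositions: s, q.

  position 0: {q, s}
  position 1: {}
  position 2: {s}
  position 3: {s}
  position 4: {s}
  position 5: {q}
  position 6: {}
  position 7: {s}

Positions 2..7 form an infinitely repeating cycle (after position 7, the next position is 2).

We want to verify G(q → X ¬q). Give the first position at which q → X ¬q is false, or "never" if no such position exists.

q → X ¬q holds at every position 0..7, and those are all the positions the trace ever visits, so the invariant G(q → X ¬q) is never violated.

never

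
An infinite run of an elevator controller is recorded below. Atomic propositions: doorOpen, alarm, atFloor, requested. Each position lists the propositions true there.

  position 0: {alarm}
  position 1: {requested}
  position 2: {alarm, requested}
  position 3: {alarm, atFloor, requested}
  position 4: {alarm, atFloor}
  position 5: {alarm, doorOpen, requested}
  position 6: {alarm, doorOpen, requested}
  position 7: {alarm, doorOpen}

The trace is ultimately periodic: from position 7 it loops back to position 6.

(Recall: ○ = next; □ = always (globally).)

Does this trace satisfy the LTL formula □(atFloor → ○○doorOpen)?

Yes

atFloor → ○○doorOpen holds at every position 0..7, and those are all positions ever visited, so □(atFloor → ○○doorOpen) holds.
Positions where atFloor holds: 3, 4.
Check ○○doorOpen at each: 3→ok, 4→ok.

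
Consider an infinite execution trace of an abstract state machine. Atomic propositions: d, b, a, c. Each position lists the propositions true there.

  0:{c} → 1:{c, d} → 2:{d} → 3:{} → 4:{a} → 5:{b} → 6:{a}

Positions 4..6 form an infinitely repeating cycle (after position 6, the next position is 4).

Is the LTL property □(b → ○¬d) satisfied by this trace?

b → ○¬d holds at every position 0..6, and those are all positions ever visited, so □(b → ○¬d) holds.
Positions where b holds: 5.
Check ○¬d at each: 5→ok.

Yes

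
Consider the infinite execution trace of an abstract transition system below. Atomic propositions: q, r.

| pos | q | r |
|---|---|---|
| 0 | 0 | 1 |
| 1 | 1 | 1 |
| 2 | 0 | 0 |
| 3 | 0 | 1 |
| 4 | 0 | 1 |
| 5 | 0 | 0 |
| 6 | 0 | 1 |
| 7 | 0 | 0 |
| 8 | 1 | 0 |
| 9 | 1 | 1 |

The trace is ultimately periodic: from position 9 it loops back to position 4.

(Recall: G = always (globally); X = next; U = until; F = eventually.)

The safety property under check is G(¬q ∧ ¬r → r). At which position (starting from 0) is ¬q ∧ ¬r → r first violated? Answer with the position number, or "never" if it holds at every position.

Check ¬q ∧ ¬r → r at each position in order: 0 ✓, 1 ✓.
At position 2 the labels are {}, so ¬q ∧ ¬r → r is false there. This is the first violation.

2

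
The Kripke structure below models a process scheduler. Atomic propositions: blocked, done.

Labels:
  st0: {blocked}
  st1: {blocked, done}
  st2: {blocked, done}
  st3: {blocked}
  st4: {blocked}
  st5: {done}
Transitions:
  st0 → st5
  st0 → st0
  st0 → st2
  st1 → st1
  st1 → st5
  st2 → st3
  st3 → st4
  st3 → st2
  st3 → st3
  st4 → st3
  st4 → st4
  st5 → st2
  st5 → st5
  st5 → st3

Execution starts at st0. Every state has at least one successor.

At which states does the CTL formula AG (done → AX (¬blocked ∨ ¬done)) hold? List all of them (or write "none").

{st2, st3, st4}

States satisfying done → AX (¬blocked ∨ ¬done): {st0, st2, st3, st4}.
States satisfying AG (done → AX (¬blocked ∨ ¬done)): {st2, st3, st4}.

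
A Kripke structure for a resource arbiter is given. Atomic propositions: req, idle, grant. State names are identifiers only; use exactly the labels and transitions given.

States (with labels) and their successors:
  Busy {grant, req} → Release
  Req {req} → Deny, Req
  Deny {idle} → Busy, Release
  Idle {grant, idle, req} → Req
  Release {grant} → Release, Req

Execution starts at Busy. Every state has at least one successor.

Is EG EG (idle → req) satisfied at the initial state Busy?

States satisfying EG (idle → req): {Busy, Req, Idle, Release}.
States satisfying EG EG (idle → req): {Busy, Req, Idle, Release}.
Busy ∈ Sat(EG EG (idle → req)).

Yes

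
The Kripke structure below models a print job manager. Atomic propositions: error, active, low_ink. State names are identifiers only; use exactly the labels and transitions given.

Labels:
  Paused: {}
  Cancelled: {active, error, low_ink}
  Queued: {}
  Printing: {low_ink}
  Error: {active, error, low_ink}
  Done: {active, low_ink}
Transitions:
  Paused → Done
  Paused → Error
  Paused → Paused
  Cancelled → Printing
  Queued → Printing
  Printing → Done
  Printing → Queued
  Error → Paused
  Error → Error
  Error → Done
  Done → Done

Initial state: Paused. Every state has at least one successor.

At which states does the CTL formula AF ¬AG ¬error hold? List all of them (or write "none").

{Paused, Cancelled, Error}

States satisfying ¬AG ¬error: {Paused, Cancelled, Error}.
States satisfying AF ¬AG ¬error: {Paused, Cancelled, Error}.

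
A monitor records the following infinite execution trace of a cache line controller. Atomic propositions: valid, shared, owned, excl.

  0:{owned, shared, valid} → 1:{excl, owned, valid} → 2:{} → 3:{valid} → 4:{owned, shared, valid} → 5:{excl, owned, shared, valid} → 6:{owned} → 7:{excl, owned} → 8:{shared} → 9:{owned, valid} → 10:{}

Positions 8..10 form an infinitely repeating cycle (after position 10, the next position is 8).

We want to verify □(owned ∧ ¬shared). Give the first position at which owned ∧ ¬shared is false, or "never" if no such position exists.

0

At position 0 the labels are {owned, shared, valid}, so owned ∧ ¬shared is false there. This is the first violation.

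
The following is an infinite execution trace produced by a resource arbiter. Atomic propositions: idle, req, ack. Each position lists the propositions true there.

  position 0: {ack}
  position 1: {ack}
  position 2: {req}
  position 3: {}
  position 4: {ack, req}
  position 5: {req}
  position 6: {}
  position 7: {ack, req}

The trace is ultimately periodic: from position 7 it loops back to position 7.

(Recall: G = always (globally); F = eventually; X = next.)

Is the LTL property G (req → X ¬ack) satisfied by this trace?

No

req → X ¬ack must hold at every position from 0 onward. It fails at position 7, so G (req → X ¬ack) is false.
Positions where req holds: 2, 4, 5, 7.
Check X ¬ack at each: 2→ok, 4→ok, 5→ok, 7→fails.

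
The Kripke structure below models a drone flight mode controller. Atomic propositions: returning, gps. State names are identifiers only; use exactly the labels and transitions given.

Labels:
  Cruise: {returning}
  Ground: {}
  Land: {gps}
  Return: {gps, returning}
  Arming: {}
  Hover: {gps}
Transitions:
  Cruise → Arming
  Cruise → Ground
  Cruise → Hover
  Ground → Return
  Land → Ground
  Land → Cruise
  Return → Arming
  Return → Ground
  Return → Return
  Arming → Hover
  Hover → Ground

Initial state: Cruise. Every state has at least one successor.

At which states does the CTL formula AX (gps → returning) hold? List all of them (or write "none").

{Ground, Land, Return, Hover}

States satisfying gps → returning: {Cruise, Ground, Return, Arming}.
States satisfying AX (gps → returning): {Ground, Land, Return, Hover}.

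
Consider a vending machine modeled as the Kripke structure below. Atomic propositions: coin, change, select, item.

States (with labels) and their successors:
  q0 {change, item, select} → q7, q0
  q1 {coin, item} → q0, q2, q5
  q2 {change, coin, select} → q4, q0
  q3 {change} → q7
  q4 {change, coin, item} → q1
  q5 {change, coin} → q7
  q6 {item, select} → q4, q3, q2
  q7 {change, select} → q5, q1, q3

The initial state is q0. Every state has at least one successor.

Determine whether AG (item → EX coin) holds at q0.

States satisfying item → EX coin: {q1, q2, q3, q4, q5, q6, q7}.
States satisfying AG (item → EX coin): ∅.
q0 is reachable from q0 and violates item → EX coin, so AG fails at q0.
q0 ∉ Sat(AG (item → EX coin)).

Violated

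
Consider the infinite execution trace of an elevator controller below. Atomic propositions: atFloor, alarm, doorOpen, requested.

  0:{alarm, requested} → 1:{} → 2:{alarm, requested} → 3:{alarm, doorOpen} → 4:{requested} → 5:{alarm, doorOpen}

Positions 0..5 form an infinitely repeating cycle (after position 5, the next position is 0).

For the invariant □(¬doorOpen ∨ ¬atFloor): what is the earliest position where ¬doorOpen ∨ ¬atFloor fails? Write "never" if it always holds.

¬doorOpen ∨ ¬atFloor holds at every position 0..5, and those are all the positions the trace ever visits, so the invariant □(¬doorOpen ∨ ¬atFloor) is never violated.

never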